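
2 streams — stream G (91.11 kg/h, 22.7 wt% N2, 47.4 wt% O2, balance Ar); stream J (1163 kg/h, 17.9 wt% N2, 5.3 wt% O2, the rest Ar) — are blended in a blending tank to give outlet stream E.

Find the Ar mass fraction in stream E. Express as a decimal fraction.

0.734

Total flow out = 91.11 + 1163 = 1254.1 kg/h.
Ar in = 91.11×0.299 + 1163×0.768 = 920.43 kg/h.
Ar mass fraction in E = 920.43/1254.1 = 0.734.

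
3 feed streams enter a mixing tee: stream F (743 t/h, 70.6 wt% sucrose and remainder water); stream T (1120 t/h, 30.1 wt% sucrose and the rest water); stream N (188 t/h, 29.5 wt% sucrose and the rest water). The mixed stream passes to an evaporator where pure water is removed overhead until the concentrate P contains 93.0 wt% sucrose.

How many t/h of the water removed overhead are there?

1065 t/h

sucrose entering = 743×0.706 + 1120×0.301 + 188×0.295 = 917.14 t/h.
All sucrose reports to P, so P = 917.14/0.930 = 986.17 t/h.
Total feed = 2051 t/h; overhead = 2051 − 986.17 = 1064.8 t/h.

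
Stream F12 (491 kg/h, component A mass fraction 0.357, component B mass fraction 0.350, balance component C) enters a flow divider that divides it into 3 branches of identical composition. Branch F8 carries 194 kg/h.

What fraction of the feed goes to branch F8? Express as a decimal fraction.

Fraction to F8 = 194/491 = 0.3951.

0.395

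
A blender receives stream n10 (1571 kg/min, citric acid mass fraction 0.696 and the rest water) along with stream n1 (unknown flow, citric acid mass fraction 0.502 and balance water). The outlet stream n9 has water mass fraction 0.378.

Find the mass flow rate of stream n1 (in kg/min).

968.8 kg/min

Let n1 be the unknown flow. Total out = 1571 + n1.
water balance: 477.58 + 0.498·n1 = 0.378·(1571 + n1)
(0.498 − 0.378)·n1 = 0.378×1571 − 477.58 = 116.25
n1 = 116.25 / 0.120 = 968.78 kg/min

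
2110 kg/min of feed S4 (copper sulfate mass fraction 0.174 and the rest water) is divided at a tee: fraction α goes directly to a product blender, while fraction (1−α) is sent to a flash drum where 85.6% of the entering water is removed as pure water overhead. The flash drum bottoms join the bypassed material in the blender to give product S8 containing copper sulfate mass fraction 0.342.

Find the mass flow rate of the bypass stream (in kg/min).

All 2110×0.174 = 367.14 kg/min of copper sulfate reaches S8, so S8 = 367.14/0.342 = 1073.5 kg/min and vapour = 1036.5 kg/min.
The evaporator receives (1−α)·2110 of feed at 0.826 water and removes 0.856 of that water:
0.856×0.826×(1−α)×2110 = 1036.5
(1−α) = 1036.5/1491.9 = 0.6948;  α = 0.3052.
Bypass flow = 0.3052×2110 = 644.07 kg/min.

644.1 kg/min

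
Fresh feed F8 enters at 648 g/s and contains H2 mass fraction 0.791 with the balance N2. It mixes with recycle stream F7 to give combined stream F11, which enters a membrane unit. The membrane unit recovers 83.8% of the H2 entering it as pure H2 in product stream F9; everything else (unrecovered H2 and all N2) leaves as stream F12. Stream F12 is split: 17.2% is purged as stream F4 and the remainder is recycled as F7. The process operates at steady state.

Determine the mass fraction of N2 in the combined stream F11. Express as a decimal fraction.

N2 enters only via F8 and leaves only via the purge: 648×0.209 = 0.172×(N2 in F12), and the membrane unit passes all N2, so N2 in F11 = N2 in F12 = 787.4 g/s.
H2 in F11: m_A = 648×0.791 + (1−0.172)·(1−0.838)·m_A, so m_A = 512.57/0.8659 = 591.97 g/s.
F11 = 591.97 + 787.4 = 1379.4 g/s.
N2 fraction in F11 = 787.4/1379.4 = 0.571.

0.571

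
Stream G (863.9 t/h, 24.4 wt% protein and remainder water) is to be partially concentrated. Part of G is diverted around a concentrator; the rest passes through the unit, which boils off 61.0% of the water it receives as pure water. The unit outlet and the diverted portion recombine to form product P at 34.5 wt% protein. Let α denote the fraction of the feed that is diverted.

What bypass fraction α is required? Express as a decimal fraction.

All 863.9×0.244 = 210.79 t/h of protein reaches P, so P = 210.79/0.345 = 610.99 t/h and vapour = 252.91 t/h.
The evaporator receives (1−α)·863.9 of feed at 0.756 water and removes 0.610 of that water:
0.610×0.756×(1−α)×863.9 = 252.91
(1−α) = 252.91/398.4 = 0.6348;  α = 0.3652.

0.365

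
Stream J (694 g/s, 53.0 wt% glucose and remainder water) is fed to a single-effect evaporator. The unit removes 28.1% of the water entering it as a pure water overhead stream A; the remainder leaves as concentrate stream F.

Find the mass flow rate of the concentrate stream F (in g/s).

602.3 g/s

water entering = 694×0.470 = 326.18 g/s; overhead removed = 0.281×326.18 = 91.657 g/s.
Concentrate = 694 − 91.657 = 602.34 g/s.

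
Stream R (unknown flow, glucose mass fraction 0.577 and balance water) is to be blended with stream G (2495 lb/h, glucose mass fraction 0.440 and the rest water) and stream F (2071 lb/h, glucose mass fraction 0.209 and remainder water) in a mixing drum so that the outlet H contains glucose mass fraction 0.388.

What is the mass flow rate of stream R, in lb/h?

1275 lb/h

Let R be the unknown flow. Total out = 4566 + R.
glucose balance: 1530.6 + 0.577·R = 0.388·(4566 + R)
(0.577 − 0.388)·R = 0.388×4566 − 1530.6 = 240.97
R = 240.97 / 0.189 = 1275 lb/h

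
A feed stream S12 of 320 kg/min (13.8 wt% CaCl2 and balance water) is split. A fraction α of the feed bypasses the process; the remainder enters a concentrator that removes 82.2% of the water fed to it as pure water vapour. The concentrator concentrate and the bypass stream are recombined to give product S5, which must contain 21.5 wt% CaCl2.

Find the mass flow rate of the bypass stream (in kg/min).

All 320×0.138 = 44.16 kg/min of CaCl2 reaches S5, so S5 = 44.16/0.215 = 205.4 kg/min and vapour = 114.6 kg/min.
The evaporator receives (1−α)·320 of feed at 0.862 water and removes 0.822 of that water:
0.822×0.862×(1−α)×320 = 114.6
(1−α) = 114.6/226.74 = 0.5054;  α = 0.4946.
Bypass flow = 0.4946×320 = 158.26 kg/min.

158.3 kg/min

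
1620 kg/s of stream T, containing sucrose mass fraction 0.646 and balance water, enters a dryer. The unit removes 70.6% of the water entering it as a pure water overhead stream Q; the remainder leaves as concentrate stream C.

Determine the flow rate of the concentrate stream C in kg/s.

water entering = 1620×0.354 = 573.48 kg/s; overhead removed = 0.706×573.48 = 404.88 kg/s.
Concentrate = 1620 − 404.88 = 1215.1 kg/s.

1215 kg/s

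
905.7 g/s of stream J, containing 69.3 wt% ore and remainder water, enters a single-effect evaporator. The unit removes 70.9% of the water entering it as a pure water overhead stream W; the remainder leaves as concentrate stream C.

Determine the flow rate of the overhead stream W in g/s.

water entering = 905.7×0.307 = 278.05 g/s; overhead removed = 0.709×278.05 = 197.14 g/s.

197.1 g/s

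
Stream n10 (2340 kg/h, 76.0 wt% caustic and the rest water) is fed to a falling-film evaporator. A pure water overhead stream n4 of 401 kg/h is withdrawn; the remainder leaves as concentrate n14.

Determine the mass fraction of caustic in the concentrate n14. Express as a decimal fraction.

caustic is not removed: 2340×0.760 = 1778.4 kg/h of caustic enters n14.
Concentrate = 2340 − 401 = 1939 kg/h.
Mass fraction = 1778.4/1939 = 0.917.

0.917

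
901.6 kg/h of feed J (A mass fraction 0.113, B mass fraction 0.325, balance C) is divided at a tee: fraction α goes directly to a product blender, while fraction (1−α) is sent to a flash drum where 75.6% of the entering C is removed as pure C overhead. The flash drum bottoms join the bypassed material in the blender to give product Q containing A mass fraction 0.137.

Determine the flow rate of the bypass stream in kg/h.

All 901.6×0.113 = 101.88 kg/h of A reaches Q, so Q = 101.88/0.137 = 743.66 kg/h and vapour = 157.94 kg/h.
The evaporator receives (1−α)·901.6 of feed at 0.562 C and removes 0.756 of that C:
0.756×0.562×(1−α)×901.6 = 157.94
(1−α) = 157.94/383.06 = 0.4123;  α = 0.5877.
Bypass flow = 0.5877×901.6 = 529.85 kg/h.

529.9 kg/h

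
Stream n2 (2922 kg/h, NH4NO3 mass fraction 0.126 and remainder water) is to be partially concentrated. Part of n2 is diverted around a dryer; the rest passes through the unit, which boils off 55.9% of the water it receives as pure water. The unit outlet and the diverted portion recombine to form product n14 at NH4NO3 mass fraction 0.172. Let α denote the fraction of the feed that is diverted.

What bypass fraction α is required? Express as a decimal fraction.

All 2922×0.126 = 368.17 kg/h of NH4NO3 reaches n14, so n14 = 368.17/0.172 = 2140.5 kg/h and vapour = 781.47 kg/h.
The evaporator receives (1−α)·2922 of feed at 0.874 water and removes 0.559 of that water:
0.559×0.874×(1−α)×2922 = 781.47
(1−α) = 781.47/1427.6 = 0.5474;  α = 0.4526.

0.453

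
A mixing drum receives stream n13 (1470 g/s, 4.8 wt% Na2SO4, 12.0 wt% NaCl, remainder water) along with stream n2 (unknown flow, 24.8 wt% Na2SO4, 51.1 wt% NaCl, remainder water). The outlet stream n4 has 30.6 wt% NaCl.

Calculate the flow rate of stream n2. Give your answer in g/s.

1334 g/s

Let n2 be the unknown flow. Total out = 1470 + n2.
NaCl balance: 176.4 + 0.511·n2 = 0.306·(1470 + n2)
(0.511 − 0.306)·n2 = 0.306×1470 − 176.4 = 273.42
n2 = 273.42 / 0.205 = 1333.8 g/s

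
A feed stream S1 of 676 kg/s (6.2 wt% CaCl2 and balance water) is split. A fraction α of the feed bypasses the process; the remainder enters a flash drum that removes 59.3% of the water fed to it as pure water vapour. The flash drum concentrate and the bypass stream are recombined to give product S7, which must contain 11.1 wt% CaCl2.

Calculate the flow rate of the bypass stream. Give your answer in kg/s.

139.5 kg/s

All 676×0.062 = 41.912 kg/s of CaCl2 reaches S7, so S7 = 41.912/0.111 = 377.59 kg/s and vapour = 298.41 kg/s.
The evaporator receives (1−α)·676 of feed at 0.938 water and removes 0.593 of that water:
0.593×0.938×(1−α)×676 = 298.41
(1−α) = 298.41/376.01 = 0.7936;  α = 0.2064.
Bypass flow = 0.2064×676 = 139.51 kg/s.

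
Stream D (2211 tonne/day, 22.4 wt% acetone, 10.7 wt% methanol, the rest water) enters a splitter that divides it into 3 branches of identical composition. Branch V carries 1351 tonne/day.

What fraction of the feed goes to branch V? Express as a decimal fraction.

0.611

Fraction to V = 1351/2211 = 0.6110.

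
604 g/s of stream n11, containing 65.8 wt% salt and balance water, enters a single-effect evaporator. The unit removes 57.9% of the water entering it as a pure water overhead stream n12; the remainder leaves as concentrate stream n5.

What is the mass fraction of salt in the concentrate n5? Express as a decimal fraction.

salt is not removed: 604×0.658 = 397.43 g/s of salt enters n5.
water entering = 604×0.342 = 206.57 g/s; overhead removed = 0.579×206.57 = 119.6 g/s.
Concentrate = 604 − 119.6 = 484.4 g/s.
Mass fraction = 397.43/484.4 = 0.8205.

0.8205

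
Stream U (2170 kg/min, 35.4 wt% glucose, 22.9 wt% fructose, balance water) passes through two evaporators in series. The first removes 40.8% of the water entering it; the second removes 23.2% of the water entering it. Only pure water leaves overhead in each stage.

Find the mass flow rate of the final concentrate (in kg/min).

1677 kg/min

water in feed = 2170×0.417 = 904.89 kg/min.
After stage 1: water left = (1−0.408)×904.89 = 535.69; stream total = 1800.8 kg/min.
After stage 2: water left = (1−0.232)×535.69 = 411.41; final concentrate = 1676.5 kg/min.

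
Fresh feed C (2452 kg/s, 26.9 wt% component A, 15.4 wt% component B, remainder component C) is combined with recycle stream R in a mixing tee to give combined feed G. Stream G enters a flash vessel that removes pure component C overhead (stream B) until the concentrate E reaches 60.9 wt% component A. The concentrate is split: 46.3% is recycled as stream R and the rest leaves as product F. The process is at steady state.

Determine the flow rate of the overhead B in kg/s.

1369 kg/s

Overall component A balance (none leaves overhead): component A in fresh feed = component A in product, i.e. 2452×0.269 = (1−0.463)·E·0.609.
E = 659.59/(0.609×0.537) = 2016.9 kg/s.
Recycle R = 0.463×2016.9 = 933.82 kg/s.
Combined feed G = 2452 + 933.82 = 3385.8 kg/s.
Overhead B = G − E = 3385.8 − 2016.9 = 1368.9 kg/s.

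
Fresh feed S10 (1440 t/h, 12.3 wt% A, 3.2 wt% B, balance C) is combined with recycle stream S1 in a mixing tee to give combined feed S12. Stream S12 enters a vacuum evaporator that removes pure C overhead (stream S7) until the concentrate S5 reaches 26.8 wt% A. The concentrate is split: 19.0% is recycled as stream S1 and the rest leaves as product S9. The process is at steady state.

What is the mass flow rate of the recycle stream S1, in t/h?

155 t/h

Overall A balance (none leaves overhead): A in fresh feed = A in product, i.e. 1440×0.123 = (1−0.190)·S5·0.268.
S5 = 177.12/(0.268×0.810) = 815.92 t/h.
Recycle S1 = 0.190×815.92 = 155.02 t/h.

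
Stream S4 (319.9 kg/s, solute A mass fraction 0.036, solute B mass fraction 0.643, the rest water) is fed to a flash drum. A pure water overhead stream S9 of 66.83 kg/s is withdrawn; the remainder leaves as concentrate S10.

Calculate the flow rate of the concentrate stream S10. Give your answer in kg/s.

Concentrate = 319.9 − 66.83 = 253.07 kg/s.

253.1 kg/s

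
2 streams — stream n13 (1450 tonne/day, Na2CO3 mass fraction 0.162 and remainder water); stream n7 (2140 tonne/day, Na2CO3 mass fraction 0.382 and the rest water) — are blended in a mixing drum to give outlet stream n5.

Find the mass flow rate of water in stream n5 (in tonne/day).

water out = water in = 1450×0.838 + 2140×0.618 = 2537.6 tonne/day.

2538 tonne/day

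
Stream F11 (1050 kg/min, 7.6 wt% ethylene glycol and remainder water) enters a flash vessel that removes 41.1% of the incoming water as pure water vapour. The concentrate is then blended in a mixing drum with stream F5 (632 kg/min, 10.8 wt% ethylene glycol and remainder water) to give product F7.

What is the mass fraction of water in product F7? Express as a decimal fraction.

Vapour removed = 0.411×0.924×1050 = 398.75 kg/min; concentrate = 651.25 kg/min.
water reaching the mixer = 571.45 (from concentrate) + 632×0.892 = 1135.2 kg/min.
Product flow = 651.25 + 632 = 1283.2 kg/min; water fraction = 0.885.

0.885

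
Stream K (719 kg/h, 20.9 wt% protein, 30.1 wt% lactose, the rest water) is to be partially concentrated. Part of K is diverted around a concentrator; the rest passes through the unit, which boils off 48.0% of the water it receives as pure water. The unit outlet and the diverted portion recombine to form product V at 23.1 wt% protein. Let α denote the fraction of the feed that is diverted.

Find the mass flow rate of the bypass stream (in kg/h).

All 719×0.209 = 150.27 kg/h of protein reaches V, so V = 150.27/0.231 = 650.52 kg/h and vapour = 68.476 kg/h.
The evaporator receives (1−α)·719 of feed at 0.490 water and removes 0.480 of that water:
0.480×0.490×(1−α)×719 = 68.476
(1−α) = 68.476/169.11 = 0.4049;  α = 0.5951.
Bypass flow = 0.5951×719 = 427.86 kg/h.

427.9 kg/h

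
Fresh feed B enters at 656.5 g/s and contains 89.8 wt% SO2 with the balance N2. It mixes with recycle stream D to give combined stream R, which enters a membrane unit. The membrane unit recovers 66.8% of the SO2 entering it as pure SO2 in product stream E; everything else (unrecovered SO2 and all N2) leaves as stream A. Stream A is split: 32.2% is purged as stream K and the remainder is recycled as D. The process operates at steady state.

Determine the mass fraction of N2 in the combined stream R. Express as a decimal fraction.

0.2147

N2 enters only via B and leaves only via the purge: 656.5×0.102 = 0.322×(N2 in A), and the membrane unit passes all N2, so N2 in R = N2 in A = 207.96 g/s.
SO2 in R: m_A = 656.5×0.898 + (1−0.322)·(1−0.668)·m_A, so m_A = 589.54/0.7749 = 760.79 g/s.
R = 760.79 + 207.96 = 968.75 g/s.
N2 fraction in R = 207.96/968.75 = 0.2147.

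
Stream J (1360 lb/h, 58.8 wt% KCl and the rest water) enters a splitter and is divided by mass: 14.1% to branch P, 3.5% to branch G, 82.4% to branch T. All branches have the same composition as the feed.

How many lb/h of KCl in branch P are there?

112.8 lb/h

Branch P total = 0.141×1360 = 191.76 lb/h.
KCl in P = 0.588×191.76 = 112.75 lb/h.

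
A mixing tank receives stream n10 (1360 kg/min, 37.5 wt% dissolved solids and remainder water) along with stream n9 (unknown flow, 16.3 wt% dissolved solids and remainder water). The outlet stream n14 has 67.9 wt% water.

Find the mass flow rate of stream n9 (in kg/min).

464.8 kg/min

Let n9 be the unknown flow. Total out = 1360 + n9.
water balance: 850 + 0.837·n9 = 0.679·(1360 + n9)
(0.837 − 0.679)·n9 = 0.679×1360 − 850 = 73.44
n9 = 73.44 / 0.158 = 464.81 kg/min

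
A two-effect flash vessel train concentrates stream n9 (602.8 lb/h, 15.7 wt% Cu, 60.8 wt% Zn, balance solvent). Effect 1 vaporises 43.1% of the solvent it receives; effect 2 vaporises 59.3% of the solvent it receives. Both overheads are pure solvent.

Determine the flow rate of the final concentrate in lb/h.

493.9 lb/h

solvent in feed = 602.8×0.235 = 141.66 lb/h.
After stage 1: solvent left = (1−0.431)×141.66 = 80.603; stream total = 541.75 lb/h.
After stage 2: solvent left = (1−0.593)×80.603 = 32.806; final concentrate = 493.95 lb/h.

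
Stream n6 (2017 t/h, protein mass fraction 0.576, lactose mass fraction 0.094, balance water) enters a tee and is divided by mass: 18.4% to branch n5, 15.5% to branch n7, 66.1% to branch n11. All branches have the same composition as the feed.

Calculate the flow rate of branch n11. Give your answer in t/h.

Branch n11 flow = 0.661×2017 = 1333.2 t/h.

1333 t/h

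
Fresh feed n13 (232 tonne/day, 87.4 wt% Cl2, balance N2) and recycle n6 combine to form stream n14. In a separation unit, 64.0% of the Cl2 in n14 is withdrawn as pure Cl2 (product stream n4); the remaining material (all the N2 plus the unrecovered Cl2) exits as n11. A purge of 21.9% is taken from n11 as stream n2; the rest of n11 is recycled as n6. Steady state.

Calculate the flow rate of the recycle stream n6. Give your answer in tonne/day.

183.6 tonne/day

N2 enters only via n13 and leaves only via the purge: 232×0.126 = 0.219×(N2 in n11), and the separation unit passes all N2, so N2 in n14 = N2 in n11 = 133.48 tonne/day.
Cl2 in n14: m_A = 232×0.874 + (1−0.219)·(1−0.640)·m_A, so m_A = 202.77/0.7188 = 282.08 tonne/day.
n11 = (1−0.640)×282.08 + 133.48 = 235.03 tonne/day.
Recycle n6 = (1−0.219)×235.03 = 183.56 tonne/day.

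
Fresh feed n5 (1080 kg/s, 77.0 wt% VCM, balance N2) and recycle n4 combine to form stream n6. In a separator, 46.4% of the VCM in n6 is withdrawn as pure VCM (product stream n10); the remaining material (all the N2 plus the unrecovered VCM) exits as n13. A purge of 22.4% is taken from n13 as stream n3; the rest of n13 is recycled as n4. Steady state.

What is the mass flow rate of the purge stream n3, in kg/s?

419.3 kg/s

N2 enters only via n5 and leaves only via the purge: 1080×0.230 = 0.224×(N2 in n13), and the separator passes all N2, so N2 in n6 = N2 in n13 = 1108.9 kg/s.
VCM in n6: m_A = 1080×0.770 + (1−0.224)·(1−0.464)·m_A, so m_A = 831.6/0.5841 = 1423.8 kg/s.
n13 = (1−0.464)×1423.8 + 1108.9 = 1872.1 kg/s.
Purge n3 = 0.224×1872.1 = 419.35 kg/s.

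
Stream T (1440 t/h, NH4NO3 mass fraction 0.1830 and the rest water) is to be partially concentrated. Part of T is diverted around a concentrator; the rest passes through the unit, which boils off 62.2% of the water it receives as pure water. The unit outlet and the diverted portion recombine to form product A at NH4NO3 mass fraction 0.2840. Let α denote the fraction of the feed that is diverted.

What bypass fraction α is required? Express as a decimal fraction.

All 1440×0.183 = 263.52 t/h of NH4NO3 reaches A, so A = 263.52/0.284 = 927.89 t/h and vapour = 512.11 t/h.
The evaporator receives (1−α)·1440 of feed at 0.817 water and removes 0.622 of that water:
0.622×0.817×(1−α)×1440 = 512.11
(1−α) = 512.11/731.77 = 0.6998;  α = 0.3002.

0.300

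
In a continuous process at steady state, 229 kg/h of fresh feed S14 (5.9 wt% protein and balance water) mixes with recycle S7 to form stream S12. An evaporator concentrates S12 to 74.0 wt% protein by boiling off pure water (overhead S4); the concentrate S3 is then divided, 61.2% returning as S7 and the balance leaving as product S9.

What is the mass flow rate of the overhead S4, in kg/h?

Overall protein balance (none leaves overhead): protein in fresh feed = protein in product, i.e. 229×0.059 = (1−0.612)·S3·0.740.
S3 = 13.511/(0.740×0.388) = 47.057 kg/h.
Recycle S7 = 0.612×47.057 = 28.799 kg/h.
Combined feed S12 = 229 + 28.799 = 257.8 kg/h.
Overhead S4 = S12 − S3 = 257.8 − 47.057 = 210.74 kg/h.

210.7 kg/h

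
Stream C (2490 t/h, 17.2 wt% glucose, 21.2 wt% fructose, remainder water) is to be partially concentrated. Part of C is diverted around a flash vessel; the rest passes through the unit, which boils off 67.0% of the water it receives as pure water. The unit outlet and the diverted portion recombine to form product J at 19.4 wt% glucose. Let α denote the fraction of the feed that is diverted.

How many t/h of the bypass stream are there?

1806 t/h

All 2490×0.172 = 428.28 t/h of glucose reaches J, so J = 428.28/0.194 = 2207.6 t/h and vapour = 282.37 t/h.
The evaporator receives (1−α)·2490 of feed at 0.616 water and removes 0.670 of that water:
0.670×0.616×(1−α)×2490 = 282.37
(1−α) = 282.37/1027.7 = 0.2748;  α = 0.7252.
Bypass flow = 0.7252×2490 = 1805.8 t/h.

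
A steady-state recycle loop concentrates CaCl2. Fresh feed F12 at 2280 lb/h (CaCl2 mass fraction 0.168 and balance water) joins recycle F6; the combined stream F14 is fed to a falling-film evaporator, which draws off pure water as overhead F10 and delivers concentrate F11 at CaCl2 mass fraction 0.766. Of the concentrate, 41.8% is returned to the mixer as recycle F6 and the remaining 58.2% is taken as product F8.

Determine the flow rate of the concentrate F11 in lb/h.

Overall CaCl2 balance (none leaves overhead): CaCl2 in fresh feed = CaCl2 in product, i.e. 2280×0.168 = (1−0.418)·F11·0.766.
F11 = 383.04/(0.766×0.582) = 859.2 lb/h.

859.2 lb/h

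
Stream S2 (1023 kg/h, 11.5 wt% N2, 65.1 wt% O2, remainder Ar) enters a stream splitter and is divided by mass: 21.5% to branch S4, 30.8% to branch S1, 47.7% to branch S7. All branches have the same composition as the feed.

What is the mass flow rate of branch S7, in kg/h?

488 kg/h

Branch S7 flow = 0.477×1023 = 487.97 kg/h.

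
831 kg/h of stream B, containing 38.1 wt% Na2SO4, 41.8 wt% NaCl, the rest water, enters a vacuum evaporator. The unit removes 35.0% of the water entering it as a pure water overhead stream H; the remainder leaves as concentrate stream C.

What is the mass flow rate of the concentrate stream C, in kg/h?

water entering = 831×0.201 = 167.03 kg/h; overhead removed = 0.350×167.03 = 58.461 kg/h.
Concentrate = 831 − 58.461 = 772.54 kg/h.

772.5 kg/h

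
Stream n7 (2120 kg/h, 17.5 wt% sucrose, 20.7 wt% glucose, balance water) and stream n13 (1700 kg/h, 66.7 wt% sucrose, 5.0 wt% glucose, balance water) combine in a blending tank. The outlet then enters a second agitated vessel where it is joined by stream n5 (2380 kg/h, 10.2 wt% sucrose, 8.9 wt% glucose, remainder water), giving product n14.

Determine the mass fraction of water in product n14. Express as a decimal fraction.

Overall, product flow = 6200 kg/h.
water in = 2120×0.618 + 1700×0.283 + 2380×0.809 = 3716.7 kg/h.
water fraction in n14 = 0.599.

0.599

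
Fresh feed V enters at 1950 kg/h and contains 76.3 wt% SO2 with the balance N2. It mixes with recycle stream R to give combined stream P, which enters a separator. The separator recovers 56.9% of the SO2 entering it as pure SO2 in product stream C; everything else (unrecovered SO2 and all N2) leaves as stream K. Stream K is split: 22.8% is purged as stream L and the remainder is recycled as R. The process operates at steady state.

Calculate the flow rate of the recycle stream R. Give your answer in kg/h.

2307 kg/h

N2 enters only via V and leaves only via the purge: 1950×0.237 = 0.228×(N2 in K), and the separator passes all N2, so N2 in P = N2 in K = 2027 kg/h.
SO2 in P: m_A = 1950×0.763 + (1−0.228)·(1−0.569)·m_A, so m_A = 1487.8/0.6673 = 2229.8 kg/h.
K = (1−0.569)×2229.8 + 2027 = 2988 kg/h.
Recycle R = (1−0.228)×2988 = 2306.7 kg/h.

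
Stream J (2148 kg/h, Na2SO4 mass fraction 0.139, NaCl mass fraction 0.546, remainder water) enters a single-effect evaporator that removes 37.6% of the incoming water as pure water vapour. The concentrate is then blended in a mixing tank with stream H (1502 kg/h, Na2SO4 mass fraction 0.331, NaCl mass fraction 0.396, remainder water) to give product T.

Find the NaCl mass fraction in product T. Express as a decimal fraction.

0.521

Vapour removed = 0.376×0.315×2148 = 254.41 kg/h; concentrate = 1893.6 kg/h.
NaCl reaching the mixer = 1172.8 (from concentrate) + 1502×0.396 = 1767.6 kg/h.
Product flow = 1893.6 + 1502 = 3395.6 kg/h; NaCl fraction = 0.521.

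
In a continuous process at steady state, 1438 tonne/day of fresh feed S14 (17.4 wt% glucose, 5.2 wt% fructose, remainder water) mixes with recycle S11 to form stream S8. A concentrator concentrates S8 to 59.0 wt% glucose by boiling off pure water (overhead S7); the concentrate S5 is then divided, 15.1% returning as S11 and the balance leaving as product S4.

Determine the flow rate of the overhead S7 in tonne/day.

Overall glucose balance (none leaves overhead): glucose in fresh feed = glucose in product, i.e. 1438×0.174 = (1−0.151)·S5·0.590.
S5 = 250.21/(0.590×0.849) = 499.51 tonne/day.
Recycle S11 = 0.151×499.51 = 75.427 tonne/day.
Combined feed S8 = 1438 + 75.427 = 1513.4 tonne/day.
Overhead S7 = S8 − S5 = 1513.4 − 499.51 = 1013.9 tonne/day.

1014 tonne/day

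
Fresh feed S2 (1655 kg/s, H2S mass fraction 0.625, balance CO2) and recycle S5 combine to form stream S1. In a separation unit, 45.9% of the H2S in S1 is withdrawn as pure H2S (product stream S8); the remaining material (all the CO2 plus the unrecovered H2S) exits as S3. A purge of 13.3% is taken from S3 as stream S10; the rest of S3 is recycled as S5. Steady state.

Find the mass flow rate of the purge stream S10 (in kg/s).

CO2 enters only via S2 and leaves only via the purge: 1655×0.375 = 0.133×(CO2 in S3), and the separation unit passes all CO2, so CO2 in S1 = CO2 in S3 = 4666.4 kg/s.
H2S in S1: m_A = 1655×0.625 + (1−0.133)·(1−0.459)·m_A, so m_A = 1034.4/0.5310 = 1948.1 kg/s.
S3 = (1−0.459)×1948.1 + 4666.4 = 5720.3 kg/s.
Purge S10 = 0.133×5720.3 = 760.8 kg/s.

760.8 kg/s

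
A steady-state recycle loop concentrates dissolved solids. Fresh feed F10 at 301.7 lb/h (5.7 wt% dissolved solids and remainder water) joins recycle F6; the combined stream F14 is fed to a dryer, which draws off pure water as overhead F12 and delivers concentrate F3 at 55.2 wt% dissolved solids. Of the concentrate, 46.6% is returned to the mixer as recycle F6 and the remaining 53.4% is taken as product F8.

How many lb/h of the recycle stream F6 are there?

Overall dissolved solids balance (none leaves overhead): dissolved solids in fresh feed = dissolved solids in product, i.e. 301.7×0.057 = (1−0.466)·F3·0.552.
F3 = 17.197/(0.552×0.534) = 58.34 lb/h.
Recycle F6 = 0.466×58.34 = 27.187 lb/h.

27.19 lb/h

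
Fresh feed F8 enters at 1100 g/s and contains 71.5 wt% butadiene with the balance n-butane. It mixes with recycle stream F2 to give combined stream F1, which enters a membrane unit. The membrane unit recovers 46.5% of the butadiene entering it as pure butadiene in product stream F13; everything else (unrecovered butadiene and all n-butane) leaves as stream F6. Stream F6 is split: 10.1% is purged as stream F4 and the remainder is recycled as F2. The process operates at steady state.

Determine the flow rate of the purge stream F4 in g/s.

395.4 g/s

n-butane enters only via F8 and leaves only via the purge: 1100×0.285 = 0.101×(n-butane in F6), and the membrane unit passes all n-butane, so n-butane in F1 = n-butane in F6 = 3104 g/s.
butadiene in F1: m_A = 1100×0.715 + (1−0.101)·(1−0.465)·m_A, so m_A = 786.5/0.5190 = 1515.3 g/s.
F6 = (1−0.465)×1515.3 + 3104 = 3914.7 g/s.
Purge F4 = 0.101×3914.7 = 395.38 g/s.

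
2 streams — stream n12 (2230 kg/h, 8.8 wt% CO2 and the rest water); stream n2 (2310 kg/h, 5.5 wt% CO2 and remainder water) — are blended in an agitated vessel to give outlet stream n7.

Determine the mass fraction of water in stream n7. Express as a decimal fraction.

0.929

Total flow out = 2230 + 2310 = 4540 kg/h.
water in = 2230×0.912 + 2310×0.945 = 4216.7 kg/h.
water mass fraction in n7 = 4216.7/4540 = 0.929.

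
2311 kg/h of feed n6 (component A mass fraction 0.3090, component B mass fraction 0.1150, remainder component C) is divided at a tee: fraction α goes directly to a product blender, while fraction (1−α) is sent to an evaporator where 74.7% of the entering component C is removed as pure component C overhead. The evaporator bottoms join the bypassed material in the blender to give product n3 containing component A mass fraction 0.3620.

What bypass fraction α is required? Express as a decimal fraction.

0.660

All 2311×0.309 = 714.1 kg/h of component A reaches n3, so n3 = 714.1/0.362 = 1972.6 kg/h and vapour = 338.35 kg/h.
The evaporator receives (1−α)·2311 of feed at 0.576 component C and removes 0.747 of that component C:
0.747×0.576×(1−α)×2311 = 338.35
(1−α) = 338.35/994.36 = 0.3403;  α = 0.6597.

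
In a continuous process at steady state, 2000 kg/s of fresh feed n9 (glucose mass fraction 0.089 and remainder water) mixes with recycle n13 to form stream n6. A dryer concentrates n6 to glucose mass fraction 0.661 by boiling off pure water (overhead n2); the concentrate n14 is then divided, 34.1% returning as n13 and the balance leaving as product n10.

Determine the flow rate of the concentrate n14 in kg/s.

408.6 kg/s

Overall glucose balance (none leaves overhead): glucose in fresh feed = glucose in product, i.e. 2000×0.089 = (1−0.341)·n14·0.661.
n14 = 178/(0.661×0.659) = 408.63 kg/s.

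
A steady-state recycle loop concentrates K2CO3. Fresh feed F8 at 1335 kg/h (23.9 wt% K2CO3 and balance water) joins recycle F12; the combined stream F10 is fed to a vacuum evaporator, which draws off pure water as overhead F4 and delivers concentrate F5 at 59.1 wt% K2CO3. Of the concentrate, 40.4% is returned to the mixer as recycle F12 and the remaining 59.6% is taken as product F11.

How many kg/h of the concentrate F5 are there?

Overall K2CO3 balance (none leaves overhead): K2CO3 in fresh feed = K2CO3 in product, i.e. 1335×0.239 = (1−0.404)·F5·0.591.
F5 = 319.06/(0.591×0.596) = 905.83 kg/h.

905.8 kg/h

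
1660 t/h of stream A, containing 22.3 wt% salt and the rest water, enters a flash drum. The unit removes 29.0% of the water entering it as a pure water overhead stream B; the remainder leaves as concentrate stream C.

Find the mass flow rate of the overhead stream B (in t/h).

374 t/h

water entering = 1660×0.777 = 1289.8 t/h; overhead removed = 0.290×1289.8 = 374.05 t/h.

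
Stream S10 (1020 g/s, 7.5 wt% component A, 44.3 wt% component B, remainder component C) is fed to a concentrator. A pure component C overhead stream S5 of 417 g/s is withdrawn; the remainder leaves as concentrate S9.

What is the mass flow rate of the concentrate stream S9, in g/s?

603 g/s

Concentrate = 1020 − 417 = 603 g/s.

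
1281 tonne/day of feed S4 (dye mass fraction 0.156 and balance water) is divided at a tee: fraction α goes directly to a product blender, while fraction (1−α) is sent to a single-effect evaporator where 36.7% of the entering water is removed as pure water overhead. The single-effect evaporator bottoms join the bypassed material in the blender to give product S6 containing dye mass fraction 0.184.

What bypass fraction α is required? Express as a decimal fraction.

All 1281×0.156 = 199.84 tonne/day of dye reaches S6, so S6 = 199.84/0.184 = 1086.1 tonne/day and vapour = 194.93 tonne/day.
The evaporator receives (1−α)·1281 of feed at 0.844 water and removes 0.367 of that water:
0.367×0.844×(1−α)×1281 = 194.93
(1−α) = 194.93/396.79 = 0.4913;  α = 0.5087.

0.509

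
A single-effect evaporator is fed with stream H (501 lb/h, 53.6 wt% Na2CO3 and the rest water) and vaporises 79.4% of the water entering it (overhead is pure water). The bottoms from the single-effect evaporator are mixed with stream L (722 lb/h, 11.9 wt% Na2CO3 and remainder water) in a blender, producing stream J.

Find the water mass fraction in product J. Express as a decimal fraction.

Vapour removed = 0.794×0.464×501 = 184.58 lb/h; concentrate = 316.42 lb/h.
water reaching the mixer = 47.888 (from concentrate) + 722×0.881 = 683.97 lb/h.
Product flow = 316.42 + 722 = 1038.4 lb/h; water fraction = 0.659.

0.659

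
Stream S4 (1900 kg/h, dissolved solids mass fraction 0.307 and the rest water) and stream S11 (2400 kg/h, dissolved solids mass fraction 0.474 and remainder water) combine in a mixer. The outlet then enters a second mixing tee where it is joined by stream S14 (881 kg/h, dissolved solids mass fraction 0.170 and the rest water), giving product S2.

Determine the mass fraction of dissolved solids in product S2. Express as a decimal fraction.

Overall, product flow = 5181 kg/h.
dissolved solids in = 1900×0.307 + 2400×0.474 + 881×0.170 = 1870.7 kg/h.
dissolved solids fraction in S2 = 0.361.

0.361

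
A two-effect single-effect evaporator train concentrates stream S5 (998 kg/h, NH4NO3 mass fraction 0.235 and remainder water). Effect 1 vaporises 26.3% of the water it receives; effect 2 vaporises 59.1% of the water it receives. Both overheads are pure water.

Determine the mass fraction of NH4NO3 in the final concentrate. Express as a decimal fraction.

0.505

water in feed = 998×0.765 = 763.47 kg/h.
After stage 1: water left = (1−0.263)×763.47 = 562.68; stream total = 797.21 kg/h.
After stage 2: water left = (1−0.591)×562.68 = 230.14; final concentrate = 464.67 kg/h.
NH4NO3 fraction = 234.53/464.67 = 0.505.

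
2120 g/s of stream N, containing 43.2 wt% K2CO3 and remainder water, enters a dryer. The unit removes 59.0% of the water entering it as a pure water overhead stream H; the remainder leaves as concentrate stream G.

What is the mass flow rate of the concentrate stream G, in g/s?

1410 g/s

water entering = 2120×0.568 = 1204.2 g/s; overhead removed = 0.590×1204.2 = 710.45 g/s.
Concentrate = 2120 − 710.45 = 1409.5 g/s.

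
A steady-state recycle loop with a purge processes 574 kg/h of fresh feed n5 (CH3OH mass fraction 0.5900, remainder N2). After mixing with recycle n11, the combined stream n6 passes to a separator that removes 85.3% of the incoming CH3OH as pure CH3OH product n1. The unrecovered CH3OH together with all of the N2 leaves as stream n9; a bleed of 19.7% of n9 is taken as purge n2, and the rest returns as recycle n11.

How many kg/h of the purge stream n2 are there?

N2 enters only via n5 and leaves only via the purge: 574×0.410 = 0.197×(N2 in n9), and the separator passes all N2, so N2 in n6 = N2 in n9 = 1194.6 kg/h.
CH3OH in n6: m_A = 574×0.590 + (1−0.197)·(1−0.853)·m_A, so m_A = 338.66/0.8820 = 383.99 kg/h.
n9 = (1−0.853)×383.99 + 1194.6 = 1251.1 kg/h.
Purge n2 = 0.197×1251.1 = 246.46 kg/h.

246.5 kg/h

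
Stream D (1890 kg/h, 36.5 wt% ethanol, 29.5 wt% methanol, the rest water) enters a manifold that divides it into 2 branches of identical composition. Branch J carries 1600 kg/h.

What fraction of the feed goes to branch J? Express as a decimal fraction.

Fraction to J = 1600/1890 = 0.8466.

0.847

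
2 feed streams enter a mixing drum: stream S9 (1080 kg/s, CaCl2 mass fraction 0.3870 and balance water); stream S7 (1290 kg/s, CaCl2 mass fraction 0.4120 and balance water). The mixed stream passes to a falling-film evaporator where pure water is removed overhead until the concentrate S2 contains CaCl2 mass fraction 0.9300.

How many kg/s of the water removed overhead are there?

CaCl2 entering = 1080×0.387 + 1290×0.412 = 949.44 kg/s.
All CaCl2 reports to S2, so S2 = 949.44/0.930 = 1020.9 kg/s.
Total feed = 2370 kg/s; overhead = 2370 − 1020.9 = 1349.1 kg/s.

1349 kg/s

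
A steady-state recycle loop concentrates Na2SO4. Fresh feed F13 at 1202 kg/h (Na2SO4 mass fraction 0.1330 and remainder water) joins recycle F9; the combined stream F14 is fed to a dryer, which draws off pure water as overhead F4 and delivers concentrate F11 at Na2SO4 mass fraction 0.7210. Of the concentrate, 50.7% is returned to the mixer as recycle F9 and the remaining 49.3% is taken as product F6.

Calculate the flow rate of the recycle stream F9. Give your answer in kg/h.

228 kg/h

Overall Na2SO4 balance (none leaves overhead): Na2SO4 in fresh feed = Na2SO4 in product, i.e. 1202×0.133 = (1−0.507)·F11·0.721.
F11 = 159.87/(0.721×0.493) = 449.75 kg/h.
Recycle F9 = 0.507×449.75 = 228.02 kg/h.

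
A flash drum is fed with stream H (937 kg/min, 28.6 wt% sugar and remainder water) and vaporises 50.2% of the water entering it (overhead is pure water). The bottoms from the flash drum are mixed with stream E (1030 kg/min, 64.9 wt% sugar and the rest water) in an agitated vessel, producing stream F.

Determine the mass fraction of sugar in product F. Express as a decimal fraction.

Vapour removed = 0.502×0.714×937 = 335.85 kg/min; concentrate = 601.15 kg/min.
sugar reaching the mixer = 267.98 (from concentrate) + 1030×0.649 = 936.45 kg/min.
Product flow = 601.15 + 1030 = 1631.2 kg/min; sugar fraction = 0.574.

0.574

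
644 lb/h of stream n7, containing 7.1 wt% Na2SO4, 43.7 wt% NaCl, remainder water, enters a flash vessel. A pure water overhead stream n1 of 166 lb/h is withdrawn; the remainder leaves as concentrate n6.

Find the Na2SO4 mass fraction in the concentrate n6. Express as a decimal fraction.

Na2SO4 is not removed: 644×0.071 = 45.724 lb/h of Na2SO4 enters n6.
Concentrate = 644 − 166 = 478 lb/h.
Mass fraction = 45.724/478 = 0.096.

0.096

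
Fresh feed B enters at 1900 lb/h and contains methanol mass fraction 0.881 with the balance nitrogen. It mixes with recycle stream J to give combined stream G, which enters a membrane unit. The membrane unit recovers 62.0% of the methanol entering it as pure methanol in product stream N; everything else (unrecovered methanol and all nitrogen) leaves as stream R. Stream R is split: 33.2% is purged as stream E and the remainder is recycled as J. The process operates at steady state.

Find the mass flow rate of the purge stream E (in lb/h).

509.1 lb/h

nitrogen enters only via B and leaves only via the purge: 1900×0.119 = 0.332×(nitrogen in R), and the membrane unit passes all nitrogen, so nitrogen in G = nitrogen in R = 681.02 lb/h.
methanol in G: m_A = 1900×0.881 + (1−0.332)·(1−0.620)·m_A, so m_A = 1673.9/0.7462 = 2243.4 lb/h.
R = (1−0.620)×2243.4 + 681.02 = 1533.5 lb/h.
Purge E = 0.332×1533.5 = 509.12 lb/h.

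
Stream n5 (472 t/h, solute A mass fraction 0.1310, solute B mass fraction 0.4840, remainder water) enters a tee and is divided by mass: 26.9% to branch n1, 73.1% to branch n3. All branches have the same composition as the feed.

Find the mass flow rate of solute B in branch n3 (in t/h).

Branch n3 total = 0.731×472 = 345.03 t/h.
solute B in n3 = 0.484×345.03 = 167 t/h.

167 t/h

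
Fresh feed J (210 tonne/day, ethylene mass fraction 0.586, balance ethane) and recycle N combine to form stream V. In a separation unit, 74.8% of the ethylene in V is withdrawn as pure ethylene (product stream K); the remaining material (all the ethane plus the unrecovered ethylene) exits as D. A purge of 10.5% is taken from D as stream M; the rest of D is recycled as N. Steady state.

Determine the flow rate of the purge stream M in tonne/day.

ethane enters only via J and leaves only via the purge: 210×0.414 = 0.105×(ethane in D), and the separation unit passes all ethane, so ethane in V = ethane in D = 828 tonne/day.
ethylene in V: m_A = 210×0.586 + (1−0.105)·(1−0.748)·m_A, so m_A = 123.06/0.7745 = 158.9 tonne/day.
D = (1−0.748)×158.9 + 828 = 868.04 tonne/day.
Purge M = 0.105×868.04 = 91.144 tonne/day.

91.14 tonne/day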